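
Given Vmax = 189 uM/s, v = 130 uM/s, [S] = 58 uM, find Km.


Km = [S] * (Vmax - v) / v
Km = 58 * (189 - 130) / 130
Km = 26.3231 uM

26.3231 uM


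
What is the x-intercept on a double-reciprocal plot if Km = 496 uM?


x-intercept = -1/Km
= -1/496
= -0.002 1/uM

-0.002 1/uM


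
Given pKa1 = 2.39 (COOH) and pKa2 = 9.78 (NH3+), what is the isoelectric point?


pI = (pKa1 + pKa2) / 2
pI = (2.39 + 9.78) / 2
pI = 6.085

6.085


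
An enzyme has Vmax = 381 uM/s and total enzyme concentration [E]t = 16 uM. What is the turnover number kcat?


kcat = Vmax / [E]t
kcat = 381 / 16
kcat = 23.8125 s^-1

23.8125 s^-1


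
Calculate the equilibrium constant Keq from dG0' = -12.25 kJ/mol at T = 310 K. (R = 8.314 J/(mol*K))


Keq = exp(-dG0 * 1000 / (R * T))
Keq = exp(-(-12.25) * 1000 / (8.314 * 310))
Keq = 115.9272

115.9272


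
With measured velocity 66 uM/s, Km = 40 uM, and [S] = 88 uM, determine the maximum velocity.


Vmax = v * (Km + [S]) / [S]
Vmax = 66 * (40 + 88) / 88
Vmax = 96.0 uM/s

96.0 uM/s


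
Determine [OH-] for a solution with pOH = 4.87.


[OH-] = 10^(-pOH)
[OH-] = 10^(-4.87)
[OH-] = 1.349e-05 M

1.349e-05 M


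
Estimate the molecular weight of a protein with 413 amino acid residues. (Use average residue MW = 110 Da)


MW = n_residues * 110 Da
MW = 413 * 110
MW = 45430 Da

45430 Da


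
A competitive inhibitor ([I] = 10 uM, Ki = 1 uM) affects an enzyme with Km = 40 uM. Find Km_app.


Km_app = Km * (1 + [I]/Ki)
Km_app = 40 * (1 + 10/1)
Km_app = 440.0 uM

440.0 uM


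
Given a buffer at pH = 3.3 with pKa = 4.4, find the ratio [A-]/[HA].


[A-]/[HA] = 10^(pH - pKa)
= 10^(3.3 - 4.4)
= 0.0794

0.0794


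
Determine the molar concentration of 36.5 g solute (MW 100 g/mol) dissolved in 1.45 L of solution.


C = (mass / MW) / volume
C = (36.5 / 100) / 1.45
C = 0.2517 M

0.2517 M


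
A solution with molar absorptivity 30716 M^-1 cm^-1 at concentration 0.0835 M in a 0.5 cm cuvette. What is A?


A = epsilon * c * l
A = 30716 * 0.0835 * 0.5
A = 1282.393

1282.393


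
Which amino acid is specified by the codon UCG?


Standard genetic code lookup.
Codon UCG -> Ser

Ser


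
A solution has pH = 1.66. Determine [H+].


[H+] = 10^(-pH)
[H+] = 10^(-1.66)
[H+] = 0.0219 M

0.0219 M


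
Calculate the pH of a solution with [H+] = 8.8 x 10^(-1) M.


pH = -log10([H+])
pH = -log10(8.8 x 10^(-1))
pH = 0.0555

0.0555


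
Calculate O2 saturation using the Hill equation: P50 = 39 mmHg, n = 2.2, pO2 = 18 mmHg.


Y = pO2^n / (P50^n + pO2^n)
Y = 18^2.2 / (39^2.2 + 18^2.2)
Y = 15.43%

15.43%


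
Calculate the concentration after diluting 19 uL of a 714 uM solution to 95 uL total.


C2 = C1 * V1 / V2
C2 = 714 * 19 / 95
C2 = 142.8 uM

142.8 uM


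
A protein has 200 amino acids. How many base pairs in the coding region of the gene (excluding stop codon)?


Each amino acid = 1 codon = 3 bp
bp = 200 * 3 = 600 bp

600 bp


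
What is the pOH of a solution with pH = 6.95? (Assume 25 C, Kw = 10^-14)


pOH = 14 - pH
pOH = 14 - 6.95
pOH = 7.05

7.05


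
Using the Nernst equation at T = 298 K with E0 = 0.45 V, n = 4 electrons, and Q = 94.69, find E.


E = E0 - (RT/nF) * ln(Q)
E = 0.45 - (8.314 * 298 / (4 * 96485)) * ln(94.69)
E = 0.4208 V

0.4208 V


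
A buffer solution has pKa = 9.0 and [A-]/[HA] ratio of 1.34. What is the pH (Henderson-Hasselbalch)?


pH = pKa + log10([A-]/[HA])
pH = 9.0 + log10(1.34)
pH = 9.1271

9.1271


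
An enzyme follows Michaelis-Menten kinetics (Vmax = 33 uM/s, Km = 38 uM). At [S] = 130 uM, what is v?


v = Vmax * [S] / (Km + [S])
v = 33 * 130 / (38 + 130)
v = 25.5357 uM/s

25.5357 uM/s


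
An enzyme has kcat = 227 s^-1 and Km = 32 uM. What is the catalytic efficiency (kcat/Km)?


Catalytic efficiency = kcat / Km
= 227 / 32
= 7.0938 uM^-1*s^-1

7.0938 uM^-1*s^-1


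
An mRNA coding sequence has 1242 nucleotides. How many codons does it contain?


codons = nucleotides / 3
codons = 1242 / 3 = 414

414


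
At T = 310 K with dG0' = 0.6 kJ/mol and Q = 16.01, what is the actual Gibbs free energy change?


dG = dG0' + RT * ln(Q) / 1000
dG = 0.6 + 8.314 * 310 * ln(16.01) / 1000
dG = 7.7475 kJ/mol

7.7475 kJ/mol


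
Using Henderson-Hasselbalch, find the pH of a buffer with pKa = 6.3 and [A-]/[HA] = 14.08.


pH = pKa + log10([A-]/[HA])
pH = 6.3 + log10(14.08)
pH = 7.4486

7.4486


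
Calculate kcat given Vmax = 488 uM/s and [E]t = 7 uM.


kcat = Vmax / [E]t
kcat = 488 / 7
kcat = 69.7143 s^-1

69.7143 s^-1


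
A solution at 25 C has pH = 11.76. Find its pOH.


pOH = 14 - pH
pOH = 14 - 11.76
pOH = 2.24

2.24


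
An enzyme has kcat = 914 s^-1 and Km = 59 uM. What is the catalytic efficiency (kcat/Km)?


Catalytic efficiency = kcat / Km
= 914 / 59
= 15.4915 uM^-1*s^-1

15.4915 uM^-1*s^-1


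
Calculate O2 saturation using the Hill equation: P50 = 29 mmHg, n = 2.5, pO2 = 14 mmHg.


Y = pO2^n / (P50^n + pO2^n)
Y = 14^2.5 / (29^2.5 + 14^2.5)
Y = 13.94%

13.94%


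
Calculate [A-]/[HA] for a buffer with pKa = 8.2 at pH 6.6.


[A-]/[HA] = 10^(pH - pKa)
= 10^(6.6 - 8.2)
= 0.0251

0.0251


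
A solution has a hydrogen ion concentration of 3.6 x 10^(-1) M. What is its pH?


pH = -log10([H+])
pH = -log10(3.6 x 10^(-1))
pH = 0.4437

0.4437


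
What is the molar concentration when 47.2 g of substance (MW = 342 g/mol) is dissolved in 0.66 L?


C = (mass / MW) / volume
C = (47.2 / 342) / 0.66
C = 0.2091 M

0.2091 M


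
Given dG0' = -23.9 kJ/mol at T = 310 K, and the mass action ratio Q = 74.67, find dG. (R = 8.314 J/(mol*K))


dG = dG0' + RT * ln(Q) / 1000
dG = -23.9 + 8.314 * 310 * ln(74.67) / 1000
dG = -12.7837 kJ/mol

-12.7837 kJ/mol


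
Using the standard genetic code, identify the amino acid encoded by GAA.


Standard genetic code lookup.
Codon GAA -> Glu

Glu


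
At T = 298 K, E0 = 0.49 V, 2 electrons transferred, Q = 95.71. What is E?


E = E0 - (RT/nF) * ln(Q)
E = 0.49 - (8.314 * 298 / (2 * 96485)) * ln(95.71)
E = 0.4314 V

0.4314 V


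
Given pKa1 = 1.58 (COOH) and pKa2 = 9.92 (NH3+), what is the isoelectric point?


pI = (pKa1 + pKa2) / 2
pI = (1.58 + 9.92) / 2
pI = 5.75

5.75


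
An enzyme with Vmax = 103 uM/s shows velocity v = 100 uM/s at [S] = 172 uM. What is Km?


Km = [S] * (Vmax - v) / v
Km = 172 * (103 - 100) / 100
Km = 5.16 uM

5.16 uM


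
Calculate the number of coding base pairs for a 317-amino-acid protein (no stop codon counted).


Each amino acid = 1 codon = 3 bp
bp = 317 * 3 = 951 bp

951 bp


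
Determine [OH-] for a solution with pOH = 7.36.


[OH-] = 10^(-pOH)
[OH-] = 10^(-7.36)
[OH-] = 4.365e-08 M

4.365e-08 M


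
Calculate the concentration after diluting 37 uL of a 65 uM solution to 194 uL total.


C2 = C1 * V1 / V2
C2 = 65 * 37 / 194
C2 = 12.3969 uM

12.3969 uM


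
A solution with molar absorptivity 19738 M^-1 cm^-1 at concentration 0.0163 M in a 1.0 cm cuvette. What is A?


A = epsilon * c * l
A = 19738 * 0.0163 * 1.0
A = 321.7294

321.7294


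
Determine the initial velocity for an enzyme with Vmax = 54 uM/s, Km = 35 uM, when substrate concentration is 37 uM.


v = Vmax * [S] / (Km + [S])
v = 54 * 37 / (35 + 37)
v = 27.75 uM/s

27.75 uM/s


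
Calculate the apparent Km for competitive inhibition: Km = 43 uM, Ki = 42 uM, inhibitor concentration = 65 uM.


Km_app = Km * (1 + [I]/Ki)
Km_app = 43 * (1 + 65/42)
Km_app = 109.5476 uM

109.5476 uM


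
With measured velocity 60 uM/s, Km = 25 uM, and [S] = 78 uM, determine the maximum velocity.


Vmax = v * (Km + [S]) / [S]
Vmax = 60 * (25 + 78) / 78
Vmax = 79.2308 uM/s

79.2308 uM/s


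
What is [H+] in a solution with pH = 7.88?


[H+] = 10^(-pH)
[H+] = 10^(-7.88)
[H+] = 1.318e-08 M

1.318e-08 M


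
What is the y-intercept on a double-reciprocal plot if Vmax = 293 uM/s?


y-intercept = 1/Vmax
= 1/293
= 0.0034 s/uM

0.0034 s/uM


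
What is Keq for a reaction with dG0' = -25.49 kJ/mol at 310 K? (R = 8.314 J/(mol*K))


Keq = exp(-dG0 * 1000 / (R * T))
Keq = exp(-(-25.49) * 1000 / (8.314 * 310))
Keq = 19732.8822

19732.8822


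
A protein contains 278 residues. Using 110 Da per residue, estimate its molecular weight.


MW = n_residues * 110 Da
MW = 278 * 110
MW = 30580 Da

30580 Da


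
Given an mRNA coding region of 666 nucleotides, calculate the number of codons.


codons = nucleotides / 3
codons = 666 / 3 = 222

222


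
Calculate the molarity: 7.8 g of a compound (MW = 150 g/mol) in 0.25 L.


C = (mass / MW) / volume
C = (7.8 / 150) / 0.25
C = 0.208 M

0.208 M


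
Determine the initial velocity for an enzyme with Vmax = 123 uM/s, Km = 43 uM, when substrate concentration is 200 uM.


v = Vmax * [S] / (Km + [S])
v = 123 * 200 / (43 + 200)
v = 101.2346 uM/s

101.2346 uM/s


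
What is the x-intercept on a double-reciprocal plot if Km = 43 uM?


x-intercept = -1/Km
= -1/43
= -0.0233 1/uM

-0.0233 1/uM


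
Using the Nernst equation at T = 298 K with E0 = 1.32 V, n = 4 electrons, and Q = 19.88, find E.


E = E0 - (RT/nF) * ln(Q)
E = 1.32 - (8.314 * 298 / (4 * 96485)) * ln(19.88)
E = 1.3008 V

1.3008 V


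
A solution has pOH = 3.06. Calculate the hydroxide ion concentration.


[OH-] = 10^(-pOH)
[OH-] = 10^(-3.06)
[OH-] = 8.710e-04 M

8.710e-04 M


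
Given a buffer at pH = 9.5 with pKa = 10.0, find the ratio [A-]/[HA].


[A-]/[HA] = 10^(pH - pKa)
= 10^(9.5 - 10.0)
= 0.3162

0.3162


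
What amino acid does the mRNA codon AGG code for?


Standard genetic code lookup.
Codon AGG -> Arg

Arg


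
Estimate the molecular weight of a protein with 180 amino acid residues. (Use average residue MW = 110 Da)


MW = n_residues * 110 Da
MW = 180 * 110
MW = 19800 Da

19800 Da


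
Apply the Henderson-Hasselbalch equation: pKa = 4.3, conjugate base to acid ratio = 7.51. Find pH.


pH = pKa + log10([A-]/[HA])
pH = 4.3 + log10(7.51)
pH = 5.1756

5.1756


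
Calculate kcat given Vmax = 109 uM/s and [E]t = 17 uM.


kcat = Vmax / [E]t
kcat = 109 / 17
kcat = 6.4118 s^-1

6.4118 s^-1


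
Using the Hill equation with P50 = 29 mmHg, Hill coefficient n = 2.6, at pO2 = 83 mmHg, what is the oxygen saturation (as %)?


Y = pO2^n / (P50^n + pO2^n)
Y = 83^2.6 / (29^2.6 + 83^2.6)
Y = 93.9%

93.9%


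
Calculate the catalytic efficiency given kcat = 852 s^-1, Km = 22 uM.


Catalytic efficiency = kcat / Km
= 852 / 22
= 38.7273 uM^-1*s^-1

38.7273 uM^-1*s^-1


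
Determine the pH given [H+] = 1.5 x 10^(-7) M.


pH = -log10([H+])
pH = -log10(1.5 x 10^(-7))
pH = 6.8239

6.8239


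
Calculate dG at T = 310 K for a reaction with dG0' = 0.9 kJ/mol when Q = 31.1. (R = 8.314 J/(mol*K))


dG = dG0' + RT * ln(Q) / 1000
dG = 0.9 + 8.314 * 310 * ln(31.1) / 1000
dG = 9.7589 kJ/mol

9.7589 kJ/mol


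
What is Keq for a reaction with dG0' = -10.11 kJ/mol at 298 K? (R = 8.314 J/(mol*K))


Keq = exp(-dG0 * 1000 / (R * T))
Keq = exp(-(-10.11) * 1000 / (8.314 * 298))
Keq = 59.1814

59.1814


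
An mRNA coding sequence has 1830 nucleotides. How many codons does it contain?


codons = nucleotides / 3
codons = 1830 / 3 = 610

610


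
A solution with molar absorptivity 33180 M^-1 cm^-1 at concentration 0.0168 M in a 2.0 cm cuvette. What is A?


A = epsilon * c * l
A = 33180 * 0.0168 * 2.0
A = 1114.848

1114.848


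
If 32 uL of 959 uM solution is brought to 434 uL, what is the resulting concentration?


C2 = C1 * V1 / V2
C2 = 959 * 32 / 434
C2 = 70.7097 uM

70.7097 uM


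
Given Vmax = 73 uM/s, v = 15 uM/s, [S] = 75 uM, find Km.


Km = [S] * (Vmax - v) / v
Km = 75 * (73 - 15) / 15
Km = 290.0 uM

290.0 uM


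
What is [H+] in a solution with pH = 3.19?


[H+] = 10^(-pH)
[H+] = 10^(-3.19)
[H+] = 6.457e-04 M

6.457e-04 M


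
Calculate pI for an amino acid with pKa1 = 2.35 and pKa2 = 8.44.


pI = (pKa1 + pKa2) / 2
pI = (2.35 + 8.44) / 2
pI = 5.395

5.395


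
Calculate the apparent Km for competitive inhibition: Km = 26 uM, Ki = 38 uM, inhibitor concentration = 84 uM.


Km_app = Km * (1 + [I]/Ki)
Km_app = 26 * (1 + 84/38)
Km_app = 83.4737 uM

83.4737 uM


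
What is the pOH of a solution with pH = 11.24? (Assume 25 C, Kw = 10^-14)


pOH = 14 - pH
pOH = 14 - 11.24
pOH = 2.76

2.76


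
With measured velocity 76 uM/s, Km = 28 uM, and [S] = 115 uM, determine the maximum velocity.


Vmax = v * (Km + [S]) / [S]
Vmax = 76 * (28 + 115) / 115
Vmax = 94.5043 uM/s

94.5043 uM/s


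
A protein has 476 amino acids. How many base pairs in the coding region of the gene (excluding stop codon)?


Each amino acid = 1 codon = 3 bp
bp = 476 * 3 = 1428 bp

1428 bp


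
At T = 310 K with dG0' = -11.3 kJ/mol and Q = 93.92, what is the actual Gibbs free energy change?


dG = dG0' + RT * ln(Q) / 1000
dG = -11.3 + 8.314 * 310 * ln(93.92) / 1000
dG = 0.4074 kJ/mol

0.4074 kJ/mol


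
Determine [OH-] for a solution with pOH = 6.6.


[OH-] = 10^(-pOH)
[OH-] = 10^(-6.6)
[OH-] = 2.512e-07 M

2.512e-07 M


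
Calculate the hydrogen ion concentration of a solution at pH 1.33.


[H+] = 10^(-pH)
[H+] = 10^(-1.33)
[H+] = 0.0468 M

0.0468 M


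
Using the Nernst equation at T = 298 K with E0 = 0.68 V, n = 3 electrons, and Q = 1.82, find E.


E = E0 - (RT/nF) * ln(Q)
E = 0.68 - (8.314 * 298 / (3 * 96485)) * ln(1.82)
E = 0.6749 V

0.6749 V


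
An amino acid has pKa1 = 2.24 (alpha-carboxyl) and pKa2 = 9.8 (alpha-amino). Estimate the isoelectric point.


pI = (pKa1 + pKa2) / 2
pI = (2.24 + 9.8) / 2
pI = 6.02

6.02


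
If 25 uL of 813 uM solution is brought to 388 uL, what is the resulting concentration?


C2 = C1 * V1 / V2
C2 = 813 * 25 / 388
C2 = 52.384 uM

52.384 uM


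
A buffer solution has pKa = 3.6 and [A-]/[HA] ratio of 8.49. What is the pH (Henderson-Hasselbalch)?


pH = pKa + log10([A-]/[HA])
pH = 3.6 + log10(8.49)
pH = 4.5289

4.5289


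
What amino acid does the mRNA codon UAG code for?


Standard genetic code lookup.
Codon UAG -> Stop

Stop


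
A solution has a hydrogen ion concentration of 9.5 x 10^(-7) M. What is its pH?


pH = -log10([H+])
pH = -log10(9.5 x 10^(-7))
pH = 6.0223

6.0223


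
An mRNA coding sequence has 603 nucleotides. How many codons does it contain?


codons = nucleotides / 3
codons = 603 / 3 = 201

201


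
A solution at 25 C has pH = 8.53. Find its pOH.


pOH = 14 - pH
pOH = 14 - 8.53
pOH = 5.47

5.47


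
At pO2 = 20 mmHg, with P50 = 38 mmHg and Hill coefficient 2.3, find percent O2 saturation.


Y = pO2^n / (P50^n + pO2^n)
Y = 20^2.3 / (38^2.3 + 20^2.3)
Y = 18.6%

18.6%


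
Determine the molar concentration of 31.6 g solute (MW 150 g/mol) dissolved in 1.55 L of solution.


C = (mass / MW) / volume
C = (31.6 / 150) / 1.55
C = 0.1359 M

0.1359 M


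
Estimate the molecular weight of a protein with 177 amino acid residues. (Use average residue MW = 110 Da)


MW = n_residues * 110 Da
MW = 177 * 110
MW = 19470 Da

19470 Da


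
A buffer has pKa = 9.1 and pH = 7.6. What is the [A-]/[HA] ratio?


[A-]/[HA] = 10^(pH - pKa)
= 10^(7.6 - 9.1)
= 0.0316

0.0316


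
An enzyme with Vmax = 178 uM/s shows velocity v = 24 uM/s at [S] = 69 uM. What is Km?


Km = [S] * (Vmax - v) / v
Km = 69 * (178 - 24) / 24
Km = 442.75 uM

442.75 uM


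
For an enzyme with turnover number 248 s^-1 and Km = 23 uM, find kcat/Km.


Catalytic efficiency = kcat / Km
= 248 / 23
= 10.7826 uM^-1*s^-1

10.7826 uM^-1*s^-1


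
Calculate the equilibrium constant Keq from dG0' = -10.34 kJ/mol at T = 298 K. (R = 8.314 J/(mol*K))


Keq = exp(-dG0 * 1000 / (R * T))
Keq = exp(-(-10.34) * 1000 / (8.314 * 298))
Keq = 64.9385

64.9385


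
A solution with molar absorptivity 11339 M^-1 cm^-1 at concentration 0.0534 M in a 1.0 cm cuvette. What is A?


A = epsilon * c * l
A = 11339 * 0.0534 * 1.0
A = 605.5026

605.5026


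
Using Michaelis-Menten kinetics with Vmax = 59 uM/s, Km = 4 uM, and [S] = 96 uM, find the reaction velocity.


v = Vmax * [S] / (Km + [S])
v = 59 * 96 / (4 + 96)
v = 56.64 uM/s

56.64 uM/s


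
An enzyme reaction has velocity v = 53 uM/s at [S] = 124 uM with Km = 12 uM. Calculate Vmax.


Vmax = v * (Km + [S]) / [S]
Vmax = 53 * (12 + 124) / 124
Vmax = 58.129 uM/s

58.129 uM/s


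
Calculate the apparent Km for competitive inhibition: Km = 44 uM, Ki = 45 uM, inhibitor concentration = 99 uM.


Km_app = Km * (1 + [I]/Ki)
Km_app = 44 * (1 + 99/45)
Km_app = 140.8 uM

140.8 uM


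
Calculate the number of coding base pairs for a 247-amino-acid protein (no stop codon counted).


Each amino acid = 1 codon = 3 bp
bp = 247 * 3 = 741 bp

741 bp


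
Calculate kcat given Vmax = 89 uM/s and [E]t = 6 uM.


kcat = Vmax / [E]t
kcat = 89 / 6
kcat = 14.8333 s^-1

14.8333 s^-1


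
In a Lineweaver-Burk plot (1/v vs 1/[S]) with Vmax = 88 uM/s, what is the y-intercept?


y-intercept = 1/Vmax
= 1/88
= 0.0114 s/uM

0.0114 s/uM


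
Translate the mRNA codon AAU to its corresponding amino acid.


Standard genetic code lookup.
Codon AAU -> Asn

Asn


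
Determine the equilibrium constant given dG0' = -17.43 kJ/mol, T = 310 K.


Keq = exp(-dG0 * 1000 / (R * T))
Keq = exp(-(-17.43) * 1000 / (8.314 * 310))
Keq = 865.0492

865.0492


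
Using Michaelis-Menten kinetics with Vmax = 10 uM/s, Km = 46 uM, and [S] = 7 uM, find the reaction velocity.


v = Vmax * [S] / (Km + [S])
v = 10 * 7 / (46 + 7)
v = 1.3208 uM/s

1.3208 uM/s


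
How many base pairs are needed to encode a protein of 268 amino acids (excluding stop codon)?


Each amino acid = 1 codon = 3 bp
bp = 268 * 3 = 804 bp

804 bp


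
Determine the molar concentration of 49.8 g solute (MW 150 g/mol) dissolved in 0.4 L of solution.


C = (mass / MW) / volume
C = (49.8 / 150) / 0.4
C = 0.83 M

0.83 M


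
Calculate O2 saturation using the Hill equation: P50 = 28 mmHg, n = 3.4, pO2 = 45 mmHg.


Y = pO2^n / (P50^n + pO2^n)
Y = 45^3.4 / (28^3.4 + 45^3.4)
Y = 83.38%

83.38%


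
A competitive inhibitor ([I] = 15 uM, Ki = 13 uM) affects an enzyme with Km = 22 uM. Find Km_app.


Km_app = Km * (1 + [I]/Ki)
Km_app = 22 * (1 + 15/13)
Km_app = 47.3846 uM

47.3846 uM


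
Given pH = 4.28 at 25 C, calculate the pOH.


pOH = 14 - pH
pOH = 14 - 4.28
pOH = 9.72

9.72


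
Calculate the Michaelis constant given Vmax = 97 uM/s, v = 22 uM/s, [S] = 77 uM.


Km = [S] * (Vmax - v) / v
Km = 77 * (97 - 22) / 22
Km = 262.5 uM

262.5 uM


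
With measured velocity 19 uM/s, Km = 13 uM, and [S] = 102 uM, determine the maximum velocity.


Vmax = v * (Km + [S]) / [S]
Vmax = 19 * (13 + 102) / 102
Vmax = 21.4216 uM/s

21.4216 uM/s


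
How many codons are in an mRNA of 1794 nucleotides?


codons = nucleotides / 3
codons = 1794 / 3 = 598

598


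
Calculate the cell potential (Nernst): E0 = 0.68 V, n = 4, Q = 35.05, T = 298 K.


E = E0 - (RT/nF) * ln(Q)
E = 0.68 - (8.314 * 298 / (4 * 96485)) * ln(35.05)
E = 0.6572 V

0.6572 V


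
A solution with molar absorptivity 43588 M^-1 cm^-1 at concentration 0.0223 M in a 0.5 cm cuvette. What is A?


A = epsilon * c * l
A = 43588 * 0.0223 * 0.5
A = 486.0062

486.0062


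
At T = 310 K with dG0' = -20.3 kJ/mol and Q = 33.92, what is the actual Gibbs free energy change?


dG = dG0' + RT * ln(Q) / 1000
dG = -20.3 + 8.314 * 310 * ln(33.92) / 1000
dG = -11.2174 kJ/mol

-11.2174 kJ/mol


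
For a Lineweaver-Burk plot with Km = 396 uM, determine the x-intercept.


x-intercept = -1/Km
= -1/396
= -0.0025 1/uM

-0.0025 1/uM


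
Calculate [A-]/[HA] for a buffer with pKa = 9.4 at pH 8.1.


[A-]/[HA] = 10^(pH - pKa)
= 10^(8.1 - 9.4)
= 0.0501

0.0501


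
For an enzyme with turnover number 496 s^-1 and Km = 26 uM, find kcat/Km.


Catalytic efficiency = kcat / Km
= 496 / 26
= 19.0769 uM^-1*s^-1

19.0769 uM^-1*s^-1


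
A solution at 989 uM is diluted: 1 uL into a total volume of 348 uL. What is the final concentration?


C2 = C1 * V1 / V2
C2 = 989 * 1 / 348
C2 = 2.842 uM

2.842 uM


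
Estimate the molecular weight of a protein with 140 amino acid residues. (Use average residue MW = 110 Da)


MW = n_residues * 110 Da
MW = 140 * 110
MW = 15400 Da

15400 Da


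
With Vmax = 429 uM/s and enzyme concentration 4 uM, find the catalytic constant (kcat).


kcat = Vmax / [E]t
kcat = 429 / 4
kcat = 107.25 s^-1

107.25 s^-1


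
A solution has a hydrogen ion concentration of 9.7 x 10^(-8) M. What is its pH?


pH = -log10([H+])
pH = -log10(9.7 x 10^(-8))
pH = 7.0132

7.0132


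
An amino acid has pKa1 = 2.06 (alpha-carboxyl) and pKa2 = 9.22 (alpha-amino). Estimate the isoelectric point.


pI = (pKa1 + pKa2) / 2
pI = (2.06 + 9.22) / 2
pI = 5.64

5.64


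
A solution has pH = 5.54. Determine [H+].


[H+] = 10^(-pH)
[H+] = 10^(-5.54)
[H+] = 2.884e-06 M

2.884e-06 M


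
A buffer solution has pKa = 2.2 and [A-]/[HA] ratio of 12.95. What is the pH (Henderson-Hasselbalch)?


pH = pKa + log10([A-]/[HA])
pH = 2.2 + log10(12.95)
pH = 3.3123

3.3123


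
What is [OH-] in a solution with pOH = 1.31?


[OH-] = 10^(-pOH)
[OH-] = 10^(-1.31)
[OH-] = 0.049 M

0.049 M


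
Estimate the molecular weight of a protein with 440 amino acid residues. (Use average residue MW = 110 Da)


MW = n_residues * 110 Da
MW = 440 * 110
MW = 48400 Da

48400 Da


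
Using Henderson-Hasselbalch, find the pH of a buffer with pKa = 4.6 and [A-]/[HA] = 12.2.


pH = pKa + log10([A-]/[HA])
pH = 4.6 + log10(12.2)
pH = 5.6864

5.6864


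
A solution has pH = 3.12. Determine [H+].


[H+] = 10^(-pH)
[H+] = 10^(-3.12)
[H+] = 7.586e-04 M

7.586e-04 M


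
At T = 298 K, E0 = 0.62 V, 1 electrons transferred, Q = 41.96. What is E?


E = E0 - (RT/nF) * ln(Q)
E = 0.62 - (8.314 * 298 / (1 * 96485)) * ln(41.96)
E = 0.524 V

0.524 V


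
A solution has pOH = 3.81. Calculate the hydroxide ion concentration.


[OH-] = 10^(-pOH)
[OH-] = 10^(-3.81)
[OH-] = 1.549e-04 M

1.549e-04 M


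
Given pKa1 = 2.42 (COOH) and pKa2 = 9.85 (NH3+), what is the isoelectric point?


pI = (pKa1 + pKa2) / 2
pI = (2.42 + 9.85) / 2
pI = 6.135

6.135


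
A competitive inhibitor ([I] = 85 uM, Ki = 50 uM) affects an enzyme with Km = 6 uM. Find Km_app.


Km_app = Km * (1 + [I]/Ki)
Km_app = 6 * (1 + 85/50)
Km_app = 16.2 uM

16.2 uM


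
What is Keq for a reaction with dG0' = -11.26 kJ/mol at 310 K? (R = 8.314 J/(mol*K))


Keq = exp(-dG0 * 1000 / (R * T))
Keq = exp(-(-11.26) * 1000 / (8.314 * 310))
Keq = 78.9524

78.9524


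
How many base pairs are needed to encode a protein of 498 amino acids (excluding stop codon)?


Each amino acid = 1 codon = 3 bp
bp = 498 * 3 = 1494 bp

1494 bp


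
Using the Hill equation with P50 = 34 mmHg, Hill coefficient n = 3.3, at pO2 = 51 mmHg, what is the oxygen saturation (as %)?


Y = pO2^n / (P50^n + pO2^n)
Y = 51^3.3 / (34^3.3 + 51^3.3)
Y = 79.22%

79.22%


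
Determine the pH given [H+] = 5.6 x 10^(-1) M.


pH = -log10([H+])
pH = -log10(5.6 x 10^(-1))
pH = 0.2518

0.2518


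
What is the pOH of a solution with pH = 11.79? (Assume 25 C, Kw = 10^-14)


pOH = 14 - pH
pOH = 14 - 11.79
pOH = 2.21

2.21


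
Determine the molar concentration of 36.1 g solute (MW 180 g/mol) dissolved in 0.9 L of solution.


C = (mass / MW) / volume
C = (36.1 / 180) / 0.9
C = 0.2228 M

0.2228 M


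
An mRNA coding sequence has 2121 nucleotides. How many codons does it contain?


codons = nucleotides / 3
codons = 2121 / 3 = 707

707


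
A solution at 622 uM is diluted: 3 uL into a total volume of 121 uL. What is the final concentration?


C2 = C1 * V1 / V2
C2 = 622 * 3 / 121
C2 = 15.4215 uM

15.4215 uM


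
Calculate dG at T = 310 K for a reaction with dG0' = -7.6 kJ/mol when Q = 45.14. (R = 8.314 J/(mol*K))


dG = dG0' + RT * ln(Q) / 1000
dG = -7.6 + 8.314 * 310 * ln(45.14) / 1000
dG = 2.2191 kJ/mol

2.2191 kJ/mol


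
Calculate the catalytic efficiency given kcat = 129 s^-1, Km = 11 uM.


Catalytic efficiency = kcat / Km
= 129 / 11
= 11.7273 uM^-1*s^-1

11.7273 uM^-1*s^-1


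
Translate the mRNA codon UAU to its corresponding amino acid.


Standard genetic code lookup.
Codon UAU -> Tyr

Tyr


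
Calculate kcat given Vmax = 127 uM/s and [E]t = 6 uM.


kcat = Vmax / [E]t
kcat = 127 / 6
kcat = 21.1667 s^-1

21.1667 s^-1


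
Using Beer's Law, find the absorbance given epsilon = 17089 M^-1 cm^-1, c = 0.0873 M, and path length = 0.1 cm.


A = epsilon * c * l
A = 17089 * 0.0873 * 0.1
A = 149.187

149.187


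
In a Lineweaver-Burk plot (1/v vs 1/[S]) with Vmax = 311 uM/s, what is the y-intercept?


y-intercept = 1/Vmax
= 1/311
= 0.0032 s/uM

0.0032 s/uM


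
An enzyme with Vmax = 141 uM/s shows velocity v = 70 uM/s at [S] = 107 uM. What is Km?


Km = [S] * (Vmax - v) / v
Km = 107 * (141 - 70) / 70
Km = 108.5286 uM

108.5286 uM


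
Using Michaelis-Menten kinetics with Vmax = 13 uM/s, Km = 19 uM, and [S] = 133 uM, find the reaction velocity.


v = Vmax * [S] / (Km + [S])
v = 13 * 133 / (19 + 133)
v = 11.375 uM/s

11.375 uM/s


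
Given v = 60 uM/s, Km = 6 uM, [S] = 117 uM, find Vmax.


Vmax = v * (Km + [S]) / [S]
Vmax = 60 * (6 + 117) / 117
Vmax = 63.0769 uM/s

63.0769 uM/s


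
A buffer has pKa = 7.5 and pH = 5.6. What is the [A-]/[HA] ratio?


[A-]/[HA] = 10^(pH - pKa)
= 10^(5.6 - 7.5)
= 0.0126

0.0126


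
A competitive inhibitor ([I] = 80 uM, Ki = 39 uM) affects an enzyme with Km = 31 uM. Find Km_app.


Km_app = Km * (1 + [I]/Ki)
Km_app = 31 * (1 + 80/39)
Km_app = 94.5897 uM

94.5897 uM


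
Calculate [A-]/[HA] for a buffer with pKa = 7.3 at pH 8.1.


[A-]/[HA] = 10^(pH - pKa)
= 10^(8.1 - 7.3)
= 6.3096

6.3096


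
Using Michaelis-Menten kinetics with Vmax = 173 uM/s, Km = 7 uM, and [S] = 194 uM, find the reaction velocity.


v = Vmax * [S] / (Km + [S])
v = 173 * 194 / (7 + 194)
v = 166.9751 uM/s

166.9751 uM/s


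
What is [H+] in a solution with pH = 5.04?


[H+] = 10^(-pH)
[H+] = 10^(-5.04)
[H+] = 9.120e-06 M

9.120e-06 M


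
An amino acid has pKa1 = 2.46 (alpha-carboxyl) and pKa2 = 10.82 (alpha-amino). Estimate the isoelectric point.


pI = (pKa1 + pKa2) / 2
pI = (2.46 + 10.82) / 2
pI = 6.64

6.64


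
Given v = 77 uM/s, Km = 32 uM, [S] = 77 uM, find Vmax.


Vmax = v * (Km + [S]) / [S]
Vmax = 77 * (32 + 77) / 77
Vmax = 109.0 uM/s

109.0 uM/s


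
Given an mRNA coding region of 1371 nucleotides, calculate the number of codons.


codons = nucleotides / 3
codons = 1371 / 3 = 457

457


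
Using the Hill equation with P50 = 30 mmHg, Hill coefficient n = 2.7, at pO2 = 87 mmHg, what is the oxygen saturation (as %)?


Y = pO2^n / (P50^n + pO2^n)
Y = 87^2.7 / (30^2.7 + 87^2.7)
Y = 94.66%

94.66%


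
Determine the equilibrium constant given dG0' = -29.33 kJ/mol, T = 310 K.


Keq = exp(-dG0 * 1000 / (R * T))
Keq = exp(-(-29.33) * 1000 / (8.314 * 310))
Keq = 87548.6459

87548.6459


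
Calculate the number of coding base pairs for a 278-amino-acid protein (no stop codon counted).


Each amino acid = 1 codon = 3 bp
bp = 278 * 3 = 834 bp

834 bp


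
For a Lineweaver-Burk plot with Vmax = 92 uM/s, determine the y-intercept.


y-intercept = 1/Vmax
= 1/92
= 0.0109 s/uM

0.0109 s/uM


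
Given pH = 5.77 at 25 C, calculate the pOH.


pOH = 14 - pH
pOH = 14 - 5.77
pOH = 8.23

8.23


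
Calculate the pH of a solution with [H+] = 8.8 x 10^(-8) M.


pH = -log10([H+])
pH = -log10(8.8 x 10^(-8))
pH = 7.0555

7.0555


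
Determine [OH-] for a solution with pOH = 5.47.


[OH-] = 10^(-pOH)
[OH-] = 10^(-5.47)
[OH-] = 3.388e-06 M

3.388e-06 M


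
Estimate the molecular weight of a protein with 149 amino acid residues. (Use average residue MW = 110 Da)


MW = n_residues * 110 Da
MW = 149 * 110
MW = 16390 Da

16390 Da


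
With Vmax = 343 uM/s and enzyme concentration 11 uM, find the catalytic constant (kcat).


kcat = Vmax / [E]t
kcat = 343 / 11
kcat = 31.1818 s^-1

31.1818 s^-1


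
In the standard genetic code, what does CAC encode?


Standard genetic code lookup.
Codon CAC -> His

His


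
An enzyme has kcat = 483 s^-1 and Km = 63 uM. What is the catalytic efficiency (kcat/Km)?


Catalytic efficiency = kcat / Km
= 483 / 63
= 7.6667 uM^-1*s^-1

7.6667 uM^-1*s^-1


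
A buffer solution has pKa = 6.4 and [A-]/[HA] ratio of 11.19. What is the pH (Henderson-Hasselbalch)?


pH = pKa + log10([A-]/[HA])
pH = 6.4 + log10(11.19)
pH = 7.4488

7.4488


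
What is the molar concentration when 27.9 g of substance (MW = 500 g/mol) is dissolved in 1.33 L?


C = (mass / MW) / volume
C = (27.9 / 500) / 1.33
C = 0.042 M

0.042 M


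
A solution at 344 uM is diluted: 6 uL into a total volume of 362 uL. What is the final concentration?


C2 = C1 * V1 / V2
C2 = 344 * 6 / 362
C2 = 5.7017 uM

5.7017 uM


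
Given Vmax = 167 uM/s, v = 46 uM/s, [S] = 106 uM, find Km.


Km = [S] * (Vmax - v) / v
Km = 106 * (167 - 46) / 46
Km = 278.8261 uM

278.8261 uM


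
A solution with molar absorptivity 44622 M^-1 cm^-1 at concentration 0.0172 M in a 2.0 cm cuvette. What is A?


A = epsilon * c * l
A = 44622 * 0.0172 * 2.0
A = 1534.9968

1534.9968


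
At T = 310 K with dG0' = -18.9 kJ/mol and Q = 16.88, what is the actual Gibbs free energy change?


dG = dG0' + RT * ln(Q) / 1000
dG = -18.9 + 8.314 * 310 * ln(16.88) / 1000
dG = -11.6161 kJ/mol

-11.6161 kJ/mol


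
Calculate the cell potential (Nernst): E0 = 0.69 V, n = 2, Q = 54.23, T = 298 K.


E = E0 - (RT/nF) * ln(Q)
E = 0.69 - (8.314 * 298 / (2 * 96485)) * ln(54.23)
E = 0.6387 V

0.6387 V


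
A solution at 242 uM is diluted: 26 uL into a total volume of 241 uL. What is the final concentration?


C2 = C1 * V1 / V2
C2 = 242 * 26 / 241
C2 = 26.1079 uM

26.1079 uM


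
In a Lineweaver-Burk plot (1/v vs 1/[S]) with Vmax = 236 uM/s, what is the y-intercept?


y-intercept = 1/Vmax
= 1/236
= 0.0042 s/uM

0.0042 s/uM


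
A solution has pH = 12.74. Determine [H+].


[H+] = 10^(-pH)
[H+] = 10^(-12.74)
[H+] = 1.820e-13 M

1.820e-13 M


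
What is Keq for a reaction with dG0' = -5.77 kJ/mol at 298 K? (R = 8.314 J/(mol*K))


Keq = exp(-dG0 * 1000 / (R * T))
Keq = exp(-(-5.77) * 1000 / (8.314 * 298))
Keq = 10.2666

10.2666


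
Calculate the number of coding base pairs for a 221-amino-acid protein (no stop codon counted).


Each amino acid = 1 codon = 3 bp
bp = 221 * 3 = 663 bp

663 bp


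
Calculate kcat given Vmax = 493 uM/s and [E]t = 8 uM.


kcat = Vmax / [E]t
kcat = 493 / 8
kcat = 61.625 s^-1

61.625 s^-1


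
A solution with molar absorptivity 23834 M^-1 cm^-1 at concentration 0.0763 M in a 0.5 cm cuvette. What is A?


A = epsilon * c * l
A = 23834 * 0.0763 * 0.5
A = 909.2671

909.2671


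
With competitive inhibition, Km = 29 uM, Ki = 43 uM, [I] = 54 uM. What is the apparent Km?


Km_app = Km * (1 + [I]/Ki)
Km_app = 29 * (1 + 54/43)
Km_app = 65.4186 uM

65.4186 uM


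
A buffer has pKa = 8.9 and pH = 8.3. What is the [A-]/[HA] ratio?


[A-]/[HA] = 10^(pH - pKa)
= 10^(8.3 - 8.9)
= 0.2512

0.2512


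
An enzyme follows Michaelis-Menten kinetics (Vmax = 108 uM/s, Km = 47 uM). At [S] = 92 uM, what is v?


v = Vmax * [S] / (Km + [S])
v = 108 * 92 / (47 + 92)
v = 71.482 uM/s

71.482 uM/s


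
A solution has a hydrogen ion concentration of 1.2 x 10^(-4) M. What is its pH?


pH = -log10([H+])
pH = -log10(1.2 x 10^(-4))
pH = 3.9208

3.9208


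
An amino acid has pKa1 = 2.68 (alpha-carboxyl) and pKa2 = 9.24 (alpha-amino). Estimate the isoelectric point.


pI = (pKa1 + pKa2) / 2
pI = (2.68 + 9.24) / 2
pI = 5.96

5.96


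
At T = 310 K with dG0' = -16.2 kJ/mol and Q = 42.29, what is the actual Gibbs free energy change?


dG = dG0' + RT * ln(Q) / 1000
dG = -16.2 + 8.314 * 310 * ln(42.29) / 1000
dG = -6.549 kJ/mol

-6.549 kJ/mol


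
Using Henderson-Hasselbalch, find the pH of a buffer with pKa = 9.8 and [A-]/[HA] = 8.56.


pH = pKa + log10([A-]/[HA])
pH = 9.8 + log10(8.56)
pH = 10.7325

10.7325


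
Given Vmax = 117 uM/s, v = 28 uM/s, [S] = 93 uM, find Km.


Km = [S] * (Vmax - v) / v
Km = 93 * (117 - 28) / 28
Km = 295.6071 uM

295.6071 uM


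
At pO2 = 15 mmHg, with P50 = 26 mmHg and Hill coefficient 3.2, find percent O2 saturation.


Y = pO2^n / (P50^n + pO2^n)
Y = 15^3.2 / (26^3.2 + 15^3.2)
Y = 14.68%

14.68%


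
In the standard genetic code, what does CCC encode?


Standard genetic code lookup.
Codon CCC -> Pro

Pro


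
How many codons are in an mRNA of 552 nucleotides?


codons = nucleotides / 3
codons = 552 / 3 = 184

184


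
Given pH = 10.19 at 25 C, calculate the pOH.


pOH = 14 - pH
pOH = 14 - 10.19
pOH = 3.81

3.81


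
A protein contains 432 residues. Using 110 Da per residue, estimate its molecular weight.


MW = n_residues * 110 Da
MW = 432 * 110
MW = 47520 Da

47520 Da


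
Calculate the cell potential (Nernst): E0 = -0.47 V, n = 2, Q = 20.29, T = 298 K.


E = E0 - (RT/nF) * ln(Q)
E = -0.47 - (8.314 * 298 / (2 * 96485)) * ln(20.29)
E = -0.5086 V

-0.5086 V


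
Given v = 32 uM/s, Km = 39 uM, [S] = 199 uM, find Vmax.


Vmax = v * (Km + [S]) / [S]
Vmax = 32 * (39 + 199) / 199
Vmax = 38.2714 uM/s

38.2714 uM/s


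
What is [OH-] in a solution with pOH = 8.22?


[OH-] = 10^(-pOH)
[OH-] = 10^(-8.22)
[OH-] = 6.026e-09 M

6.026e-09 M


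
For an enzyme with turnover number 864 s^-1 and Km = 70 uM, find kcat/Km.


Catalytic efficiency = kcat / Km
= 864 / 70
= 12.3429 uM^-1*s^-1

12.3429 uM^-1*s^-1


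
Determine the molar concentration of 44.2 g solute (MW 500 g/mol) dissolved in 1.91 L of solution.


C = (mass / MW) / volume
C = (44.2 / 500) / 1.91
C = 0.0463 M

0.0463 M


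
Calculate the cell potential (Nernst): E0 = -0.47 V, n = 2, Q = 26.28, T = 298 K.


E = E0 - (RT/nF) * ln(Q)
E = -0.47 - (8.314 * 298 / (2 * 96485)) * ln(26.28)
E = -0.512 V

-0.512 V


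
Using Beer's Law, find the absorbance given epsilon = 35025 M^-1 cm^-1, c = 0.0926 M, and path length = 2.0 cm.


A = epsilon * c * l
A = 35025 * 0.0926 * 2.0
A = 6486.63

6486.63


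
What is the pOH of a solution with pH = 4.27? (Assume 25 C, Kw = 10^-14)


pOH = 14 - pH
pOH = 14 - 4.27
pOH = 9.73

9.73


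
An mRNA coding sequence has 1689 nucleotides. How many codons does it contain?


codons = nucleotides / 3
codons = 1689 / 3 = 563

563


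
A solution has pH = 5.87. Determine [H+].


[H+] = 10^(-pH)
[H+] = 10^(-5.87)
[H+] = 1.349e-06 M

1.349e-06 M


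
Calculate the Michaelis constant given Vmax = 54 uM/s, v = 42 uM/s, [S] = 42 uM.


Km = [S] * (Vmax - v) / v
Km = 42 * (54 - 42) / 42
Km = 12.0 uM

12.0 uM


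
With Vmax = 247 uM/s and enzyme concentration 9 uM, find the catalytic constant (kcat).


kcat = Vmax / [E]t
kcat = 247 / 9
kcat = 27.4444 s^-1

27.4444 s^-1


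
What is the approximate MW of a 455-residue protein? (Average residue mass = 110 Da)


MW = n_residues * 110 Da
MW = 455 * 110
MW = 50050 Da

50050 Da


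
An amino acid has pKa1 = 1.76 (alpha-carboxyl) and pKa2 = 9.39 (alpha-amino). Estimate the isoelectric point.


pI = (pKa1 + pKa2) / 2
pI = (1.76 + 9.39) / 2
pI = 5.575

5.575


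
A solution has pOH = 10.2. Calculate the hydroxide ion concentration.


[OH-] = 10^(-pOH)
[OH-] = 10^(-10.2)
[OH-] = 6.310e-11 M

6.310e-11 M


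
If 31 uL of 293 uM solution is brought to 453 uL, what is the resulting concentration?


C2 = C1 * V1 / V2
C2 = 293 * 31 / 453
C2 = 20.0508 uM

20.0508 uM


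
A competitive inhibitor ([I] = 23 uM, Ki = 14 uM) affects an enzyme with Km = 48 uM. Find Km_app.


Km_app = Km * (1 + [I]/Ki)
Km_app = 48 * (1 + 23/14)
Km_app = 126.8571 uM

126.8571 uM


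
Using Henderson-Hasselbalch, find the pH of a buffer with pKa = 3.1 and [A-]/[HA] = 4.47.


pH = pKa + log10([A-]/[HA])
pH = 3.1 + log10(4.47)
pH = 3.7503

3.7503


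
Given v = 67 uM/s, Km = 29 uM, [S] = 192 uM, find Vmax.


Vmax = v * (Km + [S]) / [S]
Vmax = 67 * (29 + 192) / 192
Vmax = 77.1198 uM/s

77.1198 uM/s


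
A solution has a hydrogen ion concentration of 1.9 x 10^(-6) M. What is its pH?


pH = -log10([H+])
pH = -log10(1.9 x 10^(-6))
pH = 5.7212

5.7212


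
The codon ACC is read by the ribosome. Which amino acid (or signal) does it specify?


Standard genetic code lookup.
Codon ACC -> Thr

Thr


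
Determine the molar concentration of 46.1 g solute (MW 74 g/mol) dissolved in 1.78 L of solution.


C = (mass / MW) / volume
C = (46.1 / 74) / 1.78
C = 0.35 M

0.35 M


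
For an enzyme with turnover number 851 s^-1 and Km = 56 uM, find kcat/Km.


Catalytic efficiency = kcat / Km
= 851 / 56
= 15.1964 uM^-1*s^-1

15.1964 uM^-1*s^-1


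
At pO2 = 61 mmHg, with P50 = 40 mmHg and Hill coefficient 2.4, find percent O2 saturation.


Y = pO2^n / (P50^n + pO2^n)
Y = 61^2.4 / (40^2.4 + 61^2.4)
Y = 73.36%

73.36%


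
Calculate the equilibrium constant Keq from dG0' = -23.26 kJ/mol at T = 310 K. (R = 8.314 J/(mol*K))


Keq = exp(-dG0 * 1000 / (R * T))
Keq = exp(-(-23.26) * 1000 / (8.314 * 310))
Keq = 8306.6238

8306.6238


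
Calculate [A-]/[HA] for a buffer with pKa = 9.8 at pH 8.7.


[A-]/[HA] = 10^(pH - pKa)
= 10^(8.7 - 9.8)
= 0.0794

0.0794


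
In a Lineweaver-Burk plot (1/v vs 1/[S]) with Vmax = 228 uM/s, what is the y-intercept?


y-intercept = 1/Vmax
= 1/228
= 0.0044 s/uM

0.0044 s/uM


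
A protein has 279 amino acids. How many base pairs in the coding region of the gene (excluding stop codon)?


Each amino acid = 1 codon = 3 bp
bp = 279 * 3 = 837 bp

837 bp


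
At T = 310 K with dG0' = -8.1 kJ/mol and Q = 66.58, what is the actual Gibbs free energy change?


dG = dG0' + RT * ln(Q) / 1000
dG = -8.1 + 8.314 * 310 * ln(66.58) / 1000
dG = 2.7207 kJ/mol

2.7207 kJ/mol


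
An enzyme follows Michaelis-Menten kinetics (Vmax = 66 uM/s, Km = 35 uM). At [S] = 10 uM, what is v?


v = Vmax * [S] / (Km + [S])
v = 66 * 10 / (35 + 10)
v = 14.6667 uM/s

14.6667 uM/s


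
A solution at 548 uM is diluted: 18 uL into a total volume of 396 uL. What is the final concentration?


C2 = C1 * V1 / V2
C2 = 548 * 18 / 396
C2 = 24.9091 uM

24.9091 uM


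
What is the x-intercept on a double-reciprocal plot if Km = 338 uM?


x-intercept = -1/Km
= -1/338
= -0.003 1/uM

-0.003 1/uM


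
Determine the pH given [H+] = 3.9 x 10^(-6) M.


pH = -log10([H+])
pH = -log10(3.9 x 10^(-6))
pH = 5.4089

5.4089


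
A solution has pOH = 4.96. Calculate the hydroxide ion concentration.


[OH-] = 10^(-pOH)
[OH-] = 10^(-4.96)
[OH-] = 1.096e-05 M

1.096e-05 M


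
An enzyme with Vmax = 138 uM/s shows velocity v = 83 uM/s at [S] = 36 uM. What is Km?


Km = [S] * (Vmax - v) / v
Km = 36 * (138 - 83) / 83
Km = 23.8554 uM

23.8554 uM


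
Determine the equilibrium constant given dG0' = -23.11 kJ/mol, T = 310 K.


Keq = exp(-dG0 * 1000 / (R * T))
Keq = exp(-(-23.11) * 1000 / (8.314 * 310))
Keq = 7836.9812

7836.9812


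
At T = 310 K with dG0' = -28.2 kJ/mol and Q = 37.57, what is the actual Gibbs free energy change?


dG = dG0' + RT * ln(Q) / 1000
dG = -28.2 + 8.314 * 310 * ln(37.57) / 1000
dG = -18.854 kJ/mol

-18.854 kJ/mol


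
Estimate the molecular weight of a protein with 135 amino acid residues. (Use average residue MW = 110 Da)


MW = n_residues * 110 Da
MW = 135 * 110
MW = 14850 Da

14850 Da


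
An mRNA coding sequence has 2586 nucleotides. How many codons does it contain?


codons = nucleotides / 3
codons = 2586 / 3 = 862

862
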